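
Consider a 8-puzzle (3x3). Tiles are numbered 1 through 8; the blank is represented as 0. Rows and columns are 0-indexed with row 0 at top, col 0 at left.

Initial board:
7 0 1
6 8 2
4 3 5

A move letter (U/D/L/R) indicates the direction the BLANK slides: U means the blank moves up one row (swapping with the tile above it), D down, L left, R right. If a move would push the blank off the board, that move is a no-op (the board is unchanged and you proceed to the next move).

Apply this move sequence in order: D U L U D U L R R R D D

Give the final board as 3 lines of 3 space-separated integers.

After move 1 (D):
7 8 1
6 0 2
4 3 5

After move 2 (U):
7 0 1
6 8 2
4 3 5

After move 3 (L):
0 7 1
6 8 2
4 3 5

After move 4 (U):
0 7 1
6 8 2
4 3 5

After move 5 (D):
6 7 1
0 8 2
4 3 5

After move 6 (U):
0 7 1
6 8 2
4 3 5

After move 7 (L):
0 7 1
6 8 2
4 3 5

After move 8 (R):
7 0 1
6 8 2
4 3 5

After move 9 (R):
7 1 0
6 8 2
4 3 5

After move 10 (R):
7 1 0
6 8 2
4 3 5

After move 11 (D):
7 1 2
6 8 0
4 3 5

After move 12 (D):
7 1 2
6 8 5
4 3 0

Answer: 7 1 2
6 8 5
4 3 0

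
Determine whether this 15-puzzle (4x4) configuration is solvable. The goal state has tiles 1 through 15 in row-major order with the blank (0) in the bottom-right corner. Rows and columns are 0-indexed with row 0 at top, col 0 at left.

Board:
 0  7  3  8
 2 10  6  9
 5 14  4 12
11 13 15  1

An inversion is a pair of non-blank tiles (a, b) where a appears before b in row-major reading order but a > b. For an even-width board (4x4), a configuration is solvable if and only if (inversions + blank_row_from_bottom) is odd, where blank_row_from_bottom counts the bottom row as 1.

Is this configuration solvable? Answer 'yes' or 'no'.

Answer: no

Derivation:
Inversions: 38
Blank is in row 0 (0-indexed from top), which is row 4 counting from the bottom (bottom = 1).
38 + 4 = 42, which is even, so the puzzle is not solvable.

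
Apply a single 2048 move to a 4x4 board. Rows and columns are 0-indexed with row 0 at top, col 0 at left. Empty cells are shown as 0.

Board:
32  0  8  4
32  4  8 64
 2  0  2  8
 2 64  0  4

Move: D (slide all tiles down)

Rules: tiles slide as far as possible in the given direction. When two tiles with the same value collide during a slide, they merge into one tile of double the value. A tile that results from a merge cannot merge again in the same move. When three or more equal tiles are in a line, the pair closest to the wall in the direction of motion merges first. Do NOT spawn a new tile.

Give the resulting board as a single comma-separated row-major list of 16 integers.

Answer: 0, 0, 0, 4, 0, 0, 0, 64, 64, 4, 16, 8, 4, 64, 2, 4

Derivation:
Slide down:
col 0: [32, 32, 2, 2] -> [0, 0, 64, 4]
col 1: [0, 4, 0, 64] -> [0, 0, 4, 64]
col 2: [8, 8, 2, 0] -> [0, 0, 16, 2]
col 3: [4, 64, 8, 4] -> [4, 64, 8, 4]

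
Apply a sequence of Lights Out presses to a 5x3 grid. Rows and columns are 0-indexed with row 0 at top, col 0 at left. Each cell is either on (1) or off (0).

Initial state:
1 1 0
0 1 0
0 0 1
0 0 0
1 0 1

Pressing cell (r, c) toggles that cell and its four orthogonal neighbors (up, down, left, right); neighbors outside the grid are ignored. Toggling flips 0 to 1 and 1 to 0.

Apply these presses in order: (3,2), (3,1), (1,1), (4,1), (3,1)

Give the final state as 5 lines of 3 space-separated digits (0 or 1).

Answer: 1 0 0
1 0 1
0 1 0
0 0 1
0 1 1

Derivation:
After press 1 at (3,2):
1 1 0
0 1 0
0 0 0
0 1 1
1 0 0

After press 2 at (3,1):
1 1 0
0 1 0
0 1 0
1 0 0
1 1 0

After press 3 at (1,1):
1 0 0
1 0 1
0 0 0
1 0 0
1 1 0

After press 4 at (4,1):
1 0 0
1 0 1
0 0 0
1 1 0
0 0 1

After press 5 at (3,1):
1 0 0
1 0 1
0 1 0
0 0 1
0 1 1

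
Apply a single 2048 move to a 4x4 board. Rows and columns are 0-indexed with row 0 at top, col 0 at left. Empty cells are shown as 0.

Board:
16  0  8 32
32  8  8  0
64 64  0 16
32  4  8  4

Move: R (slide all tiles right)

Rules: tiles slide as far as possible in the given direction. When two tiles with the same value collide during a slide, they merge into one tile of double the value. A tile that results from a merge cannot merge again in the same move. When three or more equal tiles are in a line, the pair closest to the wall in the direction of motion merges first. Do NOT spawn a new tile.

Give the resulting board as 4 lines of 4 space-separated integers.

Slide right:
row 0: [16, 0, 8, 32] -> [0, 16, 8, 32]
row 1: [32, 8, 8, 0] -> [0, 0, 32, 16]
row 2: [64, 64, 0, 16] -> [0, 0, 128, 16]
row 3: [32, 4, 8, 4] -> [32, 4, 8, 4]

Answer:   0  16   8  32
  0   0  32  16
  0   0 128  16
 32   4   8   4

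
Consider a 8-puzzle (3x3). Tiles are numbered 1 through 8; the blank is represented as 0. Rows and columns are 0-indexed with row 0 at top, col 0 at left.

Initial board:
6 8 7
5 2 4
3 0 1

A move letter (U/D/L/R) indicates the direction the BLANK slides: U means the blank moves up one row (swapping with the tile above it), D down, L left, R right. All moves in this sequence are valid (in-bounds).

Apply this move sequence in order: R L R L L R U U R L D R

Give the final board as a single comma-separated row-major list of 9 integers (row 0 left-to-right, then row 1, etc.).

Answer: 6, 8, 7, 5, 4, 0, 3, 2, 1

Derivation:
After move 1 (R):
6 8 7
5 2 4
3 1 0

After move 2 (L):
6 8 7
5 2 4
3 0 1

After move 3 (R):
6 8 7
5 2 4
3 1 0

After move 4 (L):
6 8 7
5 2 4
3 0 1

After move 5 (L):
6 8 7
5 2 4
0 3 1

After move 6 (R):
6 8 7
5 2 4
3 0 1

After move 7 (U):
6 8 7
5 0 4
3 2 1

After move 8 (U):
6 0 7
5 8 4
3 2 1

After move 9 (R):
6 7 0
5 8 4
3 2 1

After move 10 (L):
6 0 7
5 8 4
3 2 1

After move 11 (D):
6 8 7
5 0 4
3 2 1

After move 12 (R):
6 8 7
5 4 0
3 2 1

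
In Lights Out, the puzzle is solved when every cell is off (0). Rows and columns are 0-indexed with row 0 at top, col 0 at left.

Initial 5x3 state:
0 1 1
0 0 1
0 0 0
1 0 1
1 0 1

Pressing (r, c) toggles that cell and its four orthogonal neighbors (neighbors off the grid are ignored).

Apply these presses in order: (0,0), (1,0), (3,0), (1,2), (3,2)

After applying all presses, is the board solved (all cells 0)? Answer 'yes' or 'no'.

After press 1 at (0,0):
1 0 1
1 0 1
0 0 0
1 0 1
1 0 1

After press 2 at (1,0):
0 0 1
0 1 1
1 0 0
1 0 1
1 0 1

After press 3 at (3,0):
0 0 1
0 1 1
0 0 0
0 1 1
0 0 1

After press 4 at (1,2):
0 0 0
0 0 0
0 0 1
0 1 1
0 0 1

After press 5 at (3,2):
0 0 0
0 0 0
0 0 0
0 0 0
0 0 0

Lights still on: 0

Answer: yes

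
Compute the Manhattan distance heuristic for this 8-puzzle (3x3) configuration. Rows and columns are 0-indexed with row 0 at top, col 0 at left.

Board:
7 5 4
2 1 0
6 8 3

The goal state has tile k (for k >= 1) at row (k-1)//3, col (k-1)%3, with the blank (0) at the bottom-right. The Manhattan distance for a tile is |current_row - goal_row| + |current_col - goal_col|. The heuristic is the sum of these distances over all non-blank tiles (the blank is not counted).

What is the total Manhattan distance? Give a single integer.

Answer: 15

Derivation:
Tile 7: at (0,0), goal (2,0), distance |0-2|+|0-0| = 2
Tile 5: at (0,1), goal (1,1), distance |0-1|+|1-1| = 1
Tile 4: at (0,2), goal (1,0), distance |0-1|+|2-0| = 3
Tile 2: at (1,0), goal (0,1), distance |1-0|+|0-1| = 2
Tile 1: at (1,1), goal (0,0), distance |1-0|+|1-0| = 2
Tile 6: at (2,0), goal (1,2), distance |2-1|+|0-2| = 3
Tile 8: at (2,1), goal (2,1), distance |2-2|+|1-1| = 0
Tile 3: at (2,2), goal (0,2), distance |2-0|+|2-2| = 2
Sum: 2 + 1 + 3 + 2 + 2 + 3 + 0 + 2 = 15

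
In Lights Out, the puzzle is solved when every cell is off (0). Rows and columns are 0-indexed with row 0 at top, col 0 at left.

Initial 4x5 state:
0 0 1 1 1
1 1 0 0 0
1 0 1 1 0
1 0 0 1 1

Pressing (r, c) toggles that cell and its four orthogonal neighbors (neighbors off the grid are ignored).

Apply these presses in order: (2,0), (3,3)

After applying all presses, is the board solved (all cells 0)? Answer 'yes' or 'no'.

Answer: no

Derivation:
After press 1 at (2,0):
0 0 1 1 1
0 1 0 0 0
0 1 1 1 0
0 0 0 1 1

After press 2 at (3,3):
0 0 1 1 1
0 1 0 0 0
0 1 1 0 0
0 0 1 0 0

Lights still on: 7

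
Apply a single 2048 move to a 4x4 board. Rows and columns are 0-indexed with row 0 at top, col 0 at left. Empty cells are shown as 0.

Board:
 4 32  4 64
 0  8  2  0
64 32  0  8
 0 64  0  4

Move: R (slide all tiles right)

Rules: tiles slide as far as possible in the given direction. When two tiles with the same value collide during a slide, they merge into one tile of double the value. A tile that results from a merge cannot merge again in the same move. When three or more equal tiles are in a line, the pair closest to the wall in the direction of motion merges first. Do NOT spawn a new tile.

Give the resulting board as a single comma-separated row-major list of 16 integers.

Answer: 4, 32, 4, 64, 0, 0, 8, 2, 0, 64, 32, 8, 0, 0, 64, 4

Derivation:
Slide right:
row 0: [4, 32, 4, 64] -> [4, 32, 4, 64]
row 1: [0, 8, 2, 0] -> [0, 0, 8, 2]
row 2: [64, 32, 0, 8] -> [0, 64, 32, 8]
row 3: [0, 64, 0, 4] -> [0, 0, 64, 4]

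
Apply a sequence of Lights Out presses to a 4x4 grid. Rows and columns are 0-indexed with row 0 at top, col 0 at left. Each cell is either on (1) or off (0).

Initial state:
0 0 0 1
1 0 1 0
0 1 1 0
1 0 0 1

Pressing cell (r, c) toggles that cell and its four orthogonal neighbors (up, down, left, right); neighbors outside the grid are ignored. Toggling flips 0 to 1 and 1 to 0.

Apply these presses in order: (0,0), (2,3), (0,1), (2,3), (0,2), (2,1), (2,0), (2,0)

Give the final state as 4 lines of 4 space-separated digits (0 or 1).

After press 1 at (0,0):
1 1 0 1
0 0 1 0
0 1 1 0
1 0 0 1

After press 2 at (2,3):
1 1 0 1
0 0 1 1
0 1 0 1
1 0 0 0

After press 3 at (0,1):
0 0 1 1
0 1 1 1
0 1 0 1
1 0 0 0

After press 4 at (2,3):
0 0 1 1
0 1 1 0
0 1 1 0
1 0 0 1

After press 5 at (0,2):
0 1 0 0
0 1 0 0
0 1 1 0
1 0 0 1

After press 6 at (2,1):
0 1 0 0
0 0 0 0
1 0 0 0
1 1 0 1

After press 7 at (2,0):
0 1 0 0
1 0 0 0
0 1 0 0
0 1 0 1

After press 8 at (2,0):
0 1 0 0
0 0 0 0
1 0 0 0
1 1 0 1

Answer: 0 1 0 0
0 0 0 0
1 0 0 0
1 1 0 1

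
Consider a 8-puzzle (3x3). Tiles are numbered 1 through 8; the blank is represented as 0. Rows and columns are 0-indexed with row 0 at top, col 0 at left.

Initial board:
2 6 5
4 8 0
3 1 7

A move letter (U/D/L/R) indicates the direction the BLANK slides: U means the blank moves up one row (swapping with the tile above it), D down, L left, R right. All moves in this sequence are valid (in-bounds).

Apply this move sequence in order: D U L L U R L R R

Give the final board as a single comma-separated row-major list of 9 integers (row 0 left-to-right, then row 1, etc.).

Answer: 6, 5, 0, 2, 4, 8, 3, 1, 7

Derivation:
After move 1 (D):
2 6 5
4 8 7
3 1 0

After move 2 (U):
2 6 5
4 8 0
3 1 7

After move 3 (L):
2 6 5
4 0 8
3 1 7

After move 4 (L):
2 6 5
0 4 8
3 1 7

After move 5 (U):
0 6 5
2 4 8
3 1 7

After move 6 (R):
6 0 5
2 4 8
3 1 7

After move 7 (L):
0 6 5
2 4 8
3 1 7

After move 8 (R):
6 0 5
2 4 8
3 1 7

After move 9 (R):
6 5 0
2 4 8
3 1 7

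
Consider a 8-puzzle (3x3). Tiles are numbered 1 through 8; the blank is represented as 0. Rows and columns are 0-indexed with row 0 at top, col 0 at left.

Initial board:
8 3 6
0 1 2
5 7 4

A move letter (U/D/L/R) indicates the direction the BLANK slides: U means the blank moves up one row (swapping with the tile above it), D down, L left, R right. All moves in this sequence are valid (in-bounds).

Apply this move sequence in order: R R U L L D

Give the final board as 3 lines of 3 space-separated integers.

Answer: 1 8 3
0 2 6
5 7 4

Derivation:
After move 1 (R):
8 3 6
1 0 2
5 7 4

After move 2 (R):
8 3 6
1 2 0
5 7 4

After move 3 (U):
8 3 0
1 2 6
5 7 4

After move 4 (L):
8 0 3
1 2 6
5 7 4

After move 5 (L):
0 8 3
1 2 6
5 7 4

After move 6 (D):
1 8 3
0 2 6
5 7 4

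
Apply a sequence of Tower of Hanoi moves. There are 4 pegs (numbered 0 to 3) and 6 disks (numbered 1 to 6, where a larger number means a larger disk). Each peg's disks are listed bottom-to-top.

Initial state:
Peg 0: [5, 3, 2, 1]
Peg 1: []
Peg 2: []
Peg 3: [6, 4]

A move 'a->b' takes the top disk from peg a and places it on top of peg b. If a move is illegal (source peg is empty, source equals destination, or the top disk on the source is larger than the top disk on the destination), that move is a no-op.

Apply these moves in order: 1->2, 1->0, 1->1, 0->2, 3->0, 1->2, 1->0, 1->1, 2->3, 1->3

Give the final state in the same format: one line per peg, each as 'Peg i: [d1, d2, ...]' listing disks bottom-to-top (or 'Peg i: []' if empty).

After move 1 (1->2):
Peg 0: [5, 3, 2, 1]
Peg 1: []
Peg 2: []
Peg 3: [6, 4]

After move 2 (1->0):
Peg 0: [5, 3, 2, 1]
Peg 1: []
Peg 2: []
Peg 3: [6, 4]

After move 3 (1->1):
Peg 0: [5, 3, 2, 1]
Peg 1: []
Peg 2: []
Peg 3: [6, 4]

After move 4 (0->2):
Peg 0: [5, 3, 2]
Peg 1: []
Peg 2: [1]
Peg 3: [6, 4]

After move 5 (3->0):
Peg 0: [5, 3, 2]
Peg 1: []
Peg 2: [1]
Peg 3: [6, 4]

After move 6 (1->2):
Peg 0: [5, 3, 2]
Peg 1: []
Peg 2: [1]
Peg 3: [6, 4]

After move 7 (1->0):
Peg 0: [5, 3, 2]
Peg 1: []
Peg 2: [1]
Peg 3: [6, 4]

After move 8 (1->1):
Peg 0: [5, 3, 2]
Peg 1: []
Peg 2: [1]
Peg 3: [6, 4]

After move 9 (2->3):
Peg 0: [5, 3, 2]
Peg 1: []
Peg 2: []
Peg 3: [6, 4, 1]

After move 10 (1->3):
Peg 0: [5, 3, 2]
Peg 1: []
Peg 2: []
Peg 3: [6, 4, 1]

Answer: Peg 0: [5, 3, 2]
Peg 1: []
Peg 2: []
Peg 3: [6, 4, 1]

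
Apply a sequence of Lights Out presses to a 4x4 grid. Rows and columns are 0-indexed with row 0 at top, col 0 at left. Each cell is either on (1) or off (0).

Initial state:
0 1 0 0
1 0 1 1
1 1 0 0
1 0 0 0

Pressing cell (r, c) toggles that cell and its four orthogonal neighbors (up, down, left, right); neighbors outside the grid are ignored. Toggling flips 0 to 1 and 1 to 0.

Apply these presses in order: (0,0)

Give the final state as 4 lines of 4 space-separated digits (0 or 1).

After press 1 at (0,0):
1 0 0 0
0 0 1 1
1 1 0 0
1 0 0 0

Answer: 1 0 0 0
0 0 1 1
1 1 0 0
1 0 0 0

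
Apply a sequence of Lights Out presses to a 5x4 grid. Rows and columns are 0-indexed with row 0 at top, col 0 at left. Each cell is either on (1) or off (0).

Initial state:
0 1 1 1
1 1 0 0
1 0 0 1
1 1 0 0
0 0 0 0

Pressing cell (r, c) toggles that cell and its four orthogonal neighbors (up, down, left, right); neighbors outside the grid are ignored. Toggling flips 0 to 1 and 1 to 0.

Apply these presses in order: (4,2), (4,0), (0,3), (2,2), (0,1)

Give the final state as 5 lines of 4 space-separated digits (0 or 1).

Answer: 1 0 1 0
1 0 1 1
1 1 1 0
0 1 0 0
1 0 1 1

Derivation:
After press 1 at (4,2):
0 1 1 1
1 1 0 0
1 0 0 1
1 1 1 0
0 1 1 1

After press 2 at (4,0):
0 1 1 1
1 1 0 0
1 0 0 1
0 1 1 0
1 0 1 1

After press 3 at (0,3):
0 1 0 0
1 1 0 1
1 0 0 1
0 1 1 0
1 0 1 1

After press 4 at (2,2):
0 1 0 0
1 1 1 1
1 1 1 0
0 1 0 0
1 0 1 1

After press 5 at (0,1):
1 0 1 0
1 0 1 1
1 1 1 0
0 1 0 0
1 0 1 1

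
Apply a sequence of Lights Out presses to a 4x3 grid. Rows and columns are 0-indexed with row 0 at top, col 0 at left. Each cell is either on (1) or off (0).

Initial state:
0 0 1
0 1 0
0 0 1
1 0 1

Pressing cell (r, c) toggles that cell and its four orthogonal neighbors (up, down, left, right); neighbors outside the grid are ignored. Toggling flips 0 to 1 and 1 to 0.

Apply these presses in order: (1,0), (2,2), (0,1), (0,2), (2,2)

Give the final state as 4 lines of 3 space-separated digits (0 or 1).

Answer: 0 0 1
1 1 1
1 0 1
1 0 1

Derivation:
After press 1 at (1,0):
1 0 1
1 0 0
1 0 1
1 0 1

After press 2 at (2,2):
1 0 1
1 0 1
1 1 0
1 0 0

After press 3 at (0,1):
0 1 0
1 1 1
1 1 0
1 0 0

After press 4 at (0,2):
0 0 1
1 1 0
1 1 0
1 0 0

After press 5 at (2,2):
0 0 1
1 1 1
1 0 1
1 0 1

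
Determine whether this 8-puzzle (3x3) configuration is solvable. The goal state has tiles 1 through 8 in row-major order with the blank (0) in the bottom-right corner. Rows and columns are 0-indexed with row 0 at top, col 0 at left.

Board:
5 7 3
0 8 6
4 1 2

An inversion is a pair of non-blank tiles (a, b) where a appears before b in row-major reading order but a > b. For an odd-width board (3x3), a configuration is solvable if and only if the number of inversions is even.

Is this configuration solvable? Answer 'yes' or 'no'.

Answer: yes

Derivation:
Inversions (pairs i<j in row-major order where tile[i] > tile[j] > 0): 20
20 is even, so the puzzle is solvable.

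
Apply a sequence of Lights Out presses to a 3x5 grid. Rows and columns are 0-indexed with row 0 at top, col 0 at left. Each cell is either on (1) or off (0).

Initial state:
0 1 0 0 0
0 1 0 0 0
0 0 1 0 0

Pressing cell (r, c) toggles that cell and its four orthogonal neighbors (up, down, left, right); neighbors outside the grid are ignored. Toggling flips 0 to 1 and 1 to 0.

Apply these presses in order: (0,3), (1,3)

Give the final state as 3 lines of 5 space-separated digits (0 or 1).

After press 1 at (0,3):
0 1 1 1 1
0 1 0 1 0
0 0 1 0 0

After press 2 at (1,3):
0 1 1 0 1
0 1 1 0 1
0 0 1 1 0

Answer: 0 1 1 0 1
0 1 1 0 1
0 0 1 1 0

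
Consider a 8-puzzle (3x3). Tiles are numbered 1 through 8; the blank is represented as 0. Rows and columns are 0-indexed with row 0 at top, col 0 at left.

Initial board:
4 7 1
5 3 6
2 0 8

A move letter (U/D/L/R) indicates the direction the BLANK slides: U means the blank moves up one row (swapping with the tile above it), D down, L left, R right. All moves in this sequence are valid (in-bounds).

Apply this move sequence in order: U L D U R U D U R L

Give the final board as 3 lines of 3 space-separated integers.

Answer: 4 0 1
5 7 6
2 3 8

Derivation:
After move 1 (U):
4 7 1
5 0 6
2 3 8

After move 2 (L):
4 7 1
0 5 6
2 3 8

After move 3 (D):
4 7 1
2 5 6
0 3 8

After move 4 (U):
4 7 1
0 5 6
2 3 8

After move 5 (R):
4 7 1
5 0 6
2 3 8

After move 6 (U):
4 0 1
5 7 6
2 3 8

After move 7 (D):
4 7 1
5 0 6
2 3 8

After move 8 (U):
4 0 1
5 7 6
2 3 8

After move 9 (R):
4 1 0
5 7 6
2 3 8

After move 10 (L):
4 0 1
5 7 6
2 3 8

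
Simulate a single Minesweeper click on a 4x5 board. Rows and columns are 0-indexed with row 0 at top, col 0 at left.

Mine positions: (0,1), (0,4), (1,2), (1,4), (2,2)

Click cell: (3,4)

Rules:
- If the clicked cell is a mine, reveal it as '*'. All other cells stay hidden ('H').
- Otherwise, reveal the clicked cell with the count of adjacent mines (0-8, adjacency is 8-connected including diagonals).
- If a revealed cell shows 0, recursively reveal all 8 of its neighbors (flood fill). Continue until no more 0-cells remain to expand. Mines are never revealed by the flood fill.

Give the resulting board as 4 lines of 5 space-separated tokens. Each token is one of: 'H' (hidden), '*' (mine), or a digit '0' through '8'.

H H H H H
H H H H H
H H H 3 1
H H H 1 0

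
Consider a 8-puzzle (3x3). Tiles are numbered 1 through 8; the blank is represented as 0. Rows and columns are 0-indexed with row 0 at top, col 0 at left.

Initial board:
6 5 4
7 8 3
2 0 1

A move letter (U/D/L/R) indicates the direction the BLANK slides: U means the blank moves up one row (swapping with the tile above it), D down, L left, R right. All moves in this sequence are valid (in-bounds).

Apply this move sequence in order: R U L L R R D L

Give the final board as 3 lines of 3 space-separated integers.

Answer: 6 5 4
7 8 3
2 0 1

Derivation:
After move 1 (R):
6 5 4
7 8 3
2 1 0

After move 2 (U):
6 5 4
7 8 0
2 1 3

After move 3 (L):
6 5 4
7 0 8
2 1 3

After move 4 (L):
6 5 4
0 7 8
2 1 3

After move 5 (R):
6 5 4
7 0 8
2 1 3

After move 6 (R):
6 5 4
7 8 0
2 1 3

After move 7 (D):
6 5 4
7 8 3
2 1 0

After move 8 (L):
6 5 4
7 8 3
2 0 1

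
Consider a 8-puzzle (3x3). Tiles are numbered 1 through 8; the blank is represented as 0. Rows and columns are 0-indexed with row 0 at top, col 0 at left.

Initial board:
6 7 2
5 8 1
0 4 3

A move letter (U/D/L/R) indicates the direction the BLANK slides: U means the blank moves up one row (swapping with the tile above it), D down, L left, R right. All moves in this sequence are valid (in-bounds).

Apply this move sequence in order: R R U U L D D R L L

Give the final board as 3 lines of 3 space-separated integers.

Answer: 6 8 7
5 3 2
0 4 1

Derivation:
After move 1 (R):
6 7 2
5 8 1
4 0 3

After move 2 (R):
6 7 2
5 8 1
4 3 0

After move 3 (U):
6 7 2
5 8 0
4 3 1

After move 4 (U):
6 7 0
5 8 2
4 3 1

After move 5 (L):
6 0 7
5 8 2
4 3 1

After move 6 (D):
6 8 7
5 0 2
4 3 1

After move 7 (D):
6 8 7
5 3 2
4 0 1

After move 8 (R):
6 8 7
5 3 2
4 1 0

After move 9 (L):
6 8 7
5 3 2
4 0 1

After move 10 (L):
6 8 7
5 3 2
0 4 1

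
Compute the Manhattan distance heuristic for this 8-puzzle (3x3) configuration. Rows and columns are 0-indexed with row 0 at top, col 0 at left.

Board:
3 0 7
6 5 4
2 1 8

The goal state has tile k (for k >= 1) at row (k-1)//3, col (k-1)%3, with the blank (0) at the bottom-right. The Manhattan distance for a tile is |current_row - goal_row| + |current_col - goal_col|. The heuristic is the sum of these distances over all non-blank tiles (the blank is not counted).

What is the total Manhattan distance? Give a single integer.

Tile 3: at (0,0), goal (0,2), distance |0-0|+|0-2| = 2
Tile 7: at (0,2), goal (2,0), distance |0-2|+|2-0| = 4
Tile 6: at (1,0), goal (1,2), distance |1-1|+|0-2| = 2
Tile 5: at (1,1), goal (1,1), distance |1-1|+|1-1| = 0
Tile 4: at (1,2), goal (1,0), distance |1-1|+|2-0| = 2
Tile 2: at (2,0), goal (0,1), distance |2-0|+|0-1| = 3
Tile 1: at (2,1), goal (0,0), distance |2-0|+|1-0| = 3
Tile 8: at (2,2), goal (2,1), distance |2-2|+|2-1| = 1
Sum: 2 + 4 + 2 + 0 + 2 + 3 + 3 + 1 = 17

Answer: 17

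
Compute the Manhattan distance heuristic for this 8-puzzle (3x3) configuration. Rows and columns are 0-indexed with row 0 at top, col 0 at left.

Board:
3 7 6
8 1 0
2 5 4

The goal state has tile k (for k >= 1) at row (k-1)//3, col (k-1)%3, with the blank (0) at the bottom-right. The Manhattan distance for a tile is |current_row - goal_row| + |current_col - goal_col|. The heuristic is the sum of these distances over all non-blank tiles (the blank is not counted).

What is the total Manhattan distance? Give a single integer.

Tile 3: at (0,0), goal (0,2), distance |0-0|+|0-2| = 2
Tile 7: at (0,1), goal (2,0), distance |0-2|+|1-0| = 3
Tile 6: at (0,2), goal (1,2), distance |0-1|+|2-2| = 1
Tile 8: at (1,0), goal (2,1), distance |1-2|+|0-1| = 2
Tile 1: at (1,1), goal (0,0), distance |1-0|+|1-0| = 2
Tile 2: at (2,0), goal (0,1), distance |2-0|+|0-1| = 3
Tile 5: at (2,1), goal (1,1), distance |2-1|+|1-1| = 1
Tile 4: at (2,2), goal (1,0), distance |2-1|+|2-0| = 3
Sum: 2 + 3 + 1 + 2 + 2 + 3 + 1 + 3 = 17

Answer: 17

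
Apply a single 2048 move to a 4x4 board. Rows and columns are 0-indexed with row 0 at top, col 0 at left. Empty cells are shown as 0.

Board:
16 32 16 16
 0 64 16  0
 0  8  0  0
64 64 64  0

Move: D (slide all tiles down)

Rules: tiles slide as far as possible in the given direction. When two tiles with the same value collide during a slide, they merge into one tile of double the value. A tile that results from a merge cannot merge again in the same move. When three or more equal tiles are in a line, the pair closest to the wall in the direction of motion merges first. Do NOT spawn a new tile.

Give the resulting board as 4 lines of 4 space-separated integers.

Answer:  0 32  0  0
 0 64  0  0
16  8 32  0
64 64 64 16

Derivation:
Slide down:
col 0: [16, 0, 0, 64] -> [0, 0, 16, 64]
col 1: [32, 64, 8, 64] -> [32, 64, 8, 64]
col 2: [16, 16, 0, 64] -> [0, 0, 32, 64]
col 3: [16, 0, 0, 0] -> [0, 0, 0, 16]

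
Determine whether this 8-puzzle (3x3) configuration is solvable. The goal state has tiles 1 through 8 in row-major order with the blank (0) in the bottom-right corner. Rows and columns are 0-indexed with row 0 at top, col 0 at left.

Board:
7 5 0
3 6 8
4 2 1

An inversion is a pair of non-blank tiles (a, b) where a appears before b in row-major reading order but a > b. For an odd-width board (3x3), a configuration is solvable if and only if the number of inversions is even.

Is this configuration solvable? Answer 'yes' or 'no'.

Inversions (pairs i<j in row-major order where tile[i] > tile[j] > 0): 21
21 is odd, so the puzzle is not solvable.

Answer: no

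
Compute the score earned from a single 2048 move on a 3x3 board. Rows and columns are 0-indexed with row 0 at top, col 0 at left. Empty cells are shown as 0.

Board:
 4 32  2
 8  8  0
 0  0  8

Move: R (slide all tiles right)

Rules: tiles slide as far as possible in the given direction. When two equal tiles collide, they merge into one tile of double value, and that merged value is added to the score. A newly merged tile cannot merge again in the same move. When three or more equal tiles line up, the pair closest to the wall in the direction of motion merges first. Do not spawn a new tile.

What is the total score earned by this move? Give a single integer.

Answer: 16

Derivation:
Slide right:
row 0: [4, 32, 2] -> [4, 32, 2]  score +0 (running 0)
row 1: [8, 8, 0] -> [0, 0, 16]  score +16 (running 16)
row 2: [0, 0, 8] -> [0, 0, 8]  score +0 (running 16)
Board after move:
 4 32  2
 0  0 16
 0  0  8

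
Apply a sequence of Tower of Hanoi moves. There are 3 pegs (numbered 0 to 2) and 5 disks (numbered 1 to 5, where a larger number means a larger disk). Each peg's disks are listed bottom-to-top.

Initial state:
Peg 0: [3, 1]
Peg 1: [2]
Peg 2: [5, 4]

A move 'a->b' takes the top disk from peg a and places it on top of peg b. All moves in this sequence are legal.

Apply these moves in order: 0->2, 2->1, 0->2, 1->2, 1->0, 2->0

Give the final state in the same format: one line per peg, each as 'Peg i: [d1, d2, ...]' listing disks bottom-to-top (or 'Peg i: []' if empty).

After move 1 (0->2):
Peg 0: [3]
Peg 1: [2]
Peg 2: [5, 4, 1]

After move 2 (2->1):
Peg 0: [3]
Peg 1: [2, 1]
Peg 2: [5, 4]

After move 3 (0->2):
Peg 0: []
Peg 1: [2, 1]
Peg 2: [5, 4, 3]

After move 4 (1->2):
Peg 0: []
Peg 1: [2]
Peg 2: [5, 4, 3, 1]

After move 5 (1->0):
Peg 0: [2]
Peg 1: []
Peg 2: [5, 4, 3, 1]

After move 6 (2->0):
Peg 0: [2, 1]
Peg 1: []
Peg 2: [5, 4, 3]

Answer: Peg 0: [2, 1]
Peg 1: []
Peg 2: [5, 4, 3]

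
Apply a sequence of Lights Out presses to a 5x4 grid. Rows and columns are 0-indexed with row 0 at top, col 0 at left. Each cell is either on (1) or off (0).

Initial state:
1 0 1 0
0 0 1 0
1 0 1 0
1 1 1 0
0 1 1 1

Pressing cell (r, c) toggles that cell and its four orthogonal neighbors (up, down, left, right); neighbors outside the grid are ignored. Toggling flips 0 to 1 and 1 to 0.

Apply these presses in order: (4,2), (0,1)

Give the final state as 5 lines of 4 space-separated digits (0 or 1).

Answer: 0 1 0 0
0 1 1 0
1 0 1 0
1 1 0 0
0 0 0 0

Derivation:
After press 1 at (4,2):
1 0 1 0
0 0 1 0
1 0 1 0
1 1 0 0
0 0 0 0

After press 2 at (0,1):
0 1 0 0
0 1 1 0
1 0 1 0
1 1 0 0
0 0 0 0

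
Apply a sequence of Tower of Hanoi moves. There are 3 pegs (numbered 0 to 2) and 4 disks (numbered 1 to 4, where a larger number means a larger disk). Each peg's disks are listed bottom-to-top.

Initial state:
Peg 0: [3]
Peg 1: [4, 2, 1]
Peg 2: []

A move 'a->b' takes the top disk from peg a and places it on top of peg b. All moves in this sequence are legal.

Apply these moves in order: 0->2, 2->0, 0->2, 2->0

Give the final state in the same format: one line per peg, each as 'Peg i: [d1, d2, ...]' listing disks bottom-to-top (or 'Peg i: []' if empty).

After move 1 (0->2):
Peg 0: []
Peg 1: [4, 2, 1]
Peg 2: [3]

After move 2 (2->0):
Peg 0: [3]
Peg 1: [4, 2, 1]
Peg 2: []

After move 3 (0->2):
Peg 0: []
Peg 1: [4, 2, 1]
Peg 2: [3]

After move 4 (2->0):
Peg 0: [3]
Peg 1: [4, 2, 1]
Peg 2: []

Answer: Peg 0: [3]
Peg 1: [4, 2, 1]
Peg 2: []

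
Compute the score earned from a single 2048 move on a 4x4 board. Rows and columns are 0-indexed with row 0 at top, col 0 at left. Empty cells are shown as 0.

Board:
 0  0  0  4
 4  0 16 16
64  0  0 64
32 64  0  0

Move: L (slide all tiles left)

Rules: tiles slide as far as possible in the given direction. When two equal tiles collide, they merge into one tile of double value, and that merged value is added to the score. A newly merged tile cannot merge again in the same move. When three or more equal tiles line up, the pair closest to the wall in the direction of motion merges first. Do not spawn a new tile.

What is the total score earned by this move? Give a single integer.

Slide left:
row 0: [0, 0, 0, 4] -> [4, 0, 0, 0]  score +0 (running 0)
row 1: [4, 0, 16, 16] -> [4, 32, 0, 0]  score +32 (running 32)
row 2: [64, 0, 0, 64] -> [128, 0, 0, 0]  score +128 (running 160)
row 3: [32, 64, 0, 0] -> [32, 64, 0, 0]  score +0 (running 160)
Board after move:
  4   0   0   0
  4  32   0   0
128   0   0   0
 32  64   0   0

Answer: 160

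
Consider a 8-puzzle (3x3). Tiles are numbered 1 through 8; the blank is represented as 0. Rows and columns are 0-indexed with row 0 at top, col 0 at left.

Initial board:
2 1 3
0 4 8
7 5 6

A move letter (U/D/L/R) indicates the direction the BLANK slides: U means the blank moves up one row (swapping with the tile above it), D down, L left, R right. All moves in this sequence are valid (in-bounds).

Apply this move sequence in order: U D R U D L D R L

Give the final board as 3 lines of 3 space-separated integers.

After move 1 (U):
0 1 3
2 4 8
7 5 6

After move 2 (D):
2 1 3
0 4 8
7 5 6

After move 3 (R):
2 1 3
4 0 8
7 5 6

After move 4 (U):
2 0 3
4 1 8
7 5 6

After move 5 (D):
2 1 3
4 0 8
7 5 6

After move 6 (L):
2 1 3
0 4 8
7 5 6

After move 7 (D):
2 1 3
7 4 8
0 5 6

After move 8 (R):
2 1 3
7 4 8
5 0 6

After move 9 (L):
2 1 3
7 4 8
0 5 6

Answer: 2 1 3
7 4 8
0 5 6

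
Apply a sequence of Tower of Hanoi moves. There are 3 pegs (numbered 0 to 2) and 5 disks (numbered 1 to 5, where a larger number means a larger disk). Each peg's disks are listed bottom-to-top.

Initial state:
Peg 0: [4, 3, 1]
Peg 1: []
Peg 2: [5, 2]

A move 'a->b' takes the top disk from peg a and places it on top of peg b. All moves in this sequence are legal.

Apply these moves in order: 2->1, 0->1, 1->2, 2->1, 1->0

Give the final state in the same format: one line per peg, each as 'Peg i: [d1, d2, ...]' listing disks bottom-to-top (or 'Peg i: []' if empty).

After move 1 (2->1):
Peg 0: [4, 3, 1]
Peg 1: [2]
Peg 2: [5]

After move 2 (0->1):
Peg 0: [4, 3]
Peg 1: [2, 1]
Peg 2: [5]

After move 3 (1->2):
Peg 0: [4, 3]
Peg 1: [2]
Peg 2: [5, 1]

After move 4 (2->1):
Peg 0: [4, 3]
Peg 1: [2, 1]
Peg 2: [5]

After move 5 (1->0):
Peg 0: [4, 3, 1]
Peg 1: [2]
Peg 2: [5]

Answer: Peg 0: [4, 3, 1]
Peg 1: [2]
Peg 2: [5]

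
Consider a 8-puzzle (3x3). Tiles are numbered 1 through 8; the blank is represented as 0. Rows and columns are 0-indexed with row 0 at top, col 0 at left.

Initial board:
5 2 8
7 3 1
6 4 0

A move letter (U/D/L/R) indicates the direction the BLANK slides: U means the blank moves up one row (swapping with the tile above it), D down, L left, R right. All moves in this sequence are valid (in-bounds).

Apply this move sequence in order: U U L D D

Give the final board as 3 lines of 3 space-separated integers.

After move 1 (U):
5 2 8
7 3 0
6 4 1

After move 2 (U):
5 2 0
7 3 8
6 4 1

After move 3 (L):
5 0 2
7 3 8
6 4 1

After move 4 (D):
5 3 2
7 0 8
6 4 1

After move 5 (D):
5 3 2
7 4 8
6 0 1

Answer: 5 3 2
7 4 8
6 0 1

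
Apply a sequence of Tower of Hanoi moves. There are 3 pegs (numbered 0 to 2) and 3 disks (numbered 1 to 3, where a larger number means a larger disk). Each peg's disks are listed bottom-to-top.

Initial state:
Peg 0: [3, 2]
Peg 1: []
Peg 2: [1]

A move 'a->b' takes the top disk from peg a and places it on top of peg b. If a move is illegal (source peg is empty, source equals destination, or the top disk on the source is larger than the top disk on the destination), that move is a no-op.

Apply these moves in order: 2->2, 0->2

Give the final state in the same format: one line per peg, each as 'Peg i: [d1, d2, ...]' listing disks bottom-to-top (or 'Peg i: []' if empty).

After move 1 (2->2):
Peg 0: [3, 2]
Peg 1: []
Peg 2: [1]

After move 2 (0->2):
Peg 0: [3, 2]
Peg 1: []
Peg 2: [1]

Answer: Peg 0: [3, 2]
Peg 1: []
Peg 2: [1]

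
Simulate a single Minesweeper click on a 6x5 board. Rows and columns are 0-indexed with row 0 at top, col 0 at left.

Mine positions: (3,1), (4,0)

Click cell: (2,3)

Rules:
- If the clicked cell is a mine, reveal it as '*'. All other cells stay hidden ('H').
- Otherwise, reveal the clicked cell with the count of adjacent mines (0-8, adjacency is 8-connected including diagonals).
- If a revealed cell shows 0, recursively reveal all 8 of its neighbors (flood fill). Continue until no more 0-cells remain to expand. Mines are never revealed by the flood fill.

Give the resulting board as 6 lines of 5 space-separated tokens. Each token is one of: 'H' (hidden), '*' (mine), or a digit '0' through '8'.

0 0 0 0 0
0 0 0 0 0
1 1 1 0 0
H H 1 0 0
H 2 1 0 0
H 1 0 0 0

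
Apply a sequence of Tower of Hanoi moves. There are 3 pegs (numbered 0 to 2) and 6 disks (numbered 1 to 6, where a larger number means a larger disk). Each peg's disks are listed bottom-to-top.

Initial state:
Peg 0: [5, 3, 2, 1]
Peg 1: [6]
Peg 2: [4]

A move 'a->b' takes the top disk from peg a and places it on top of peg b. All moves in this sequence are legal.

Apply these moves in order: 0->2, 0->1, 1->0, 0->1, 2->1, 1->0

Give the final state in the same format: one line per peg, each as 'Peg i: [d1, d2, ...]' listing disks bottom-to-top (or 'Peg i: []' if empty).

Answer: Peg 0: [5, 3, 1]
Peg 1: [6, 2]
Peg 2: [4]

Derivation:
After move 1 (0->2):
Peg 0: [5, 3, 2]
Peg 1: [6]
Peg 2: [4, 1]

After move 2 (0->1):
Peg 0: [5, 3]
Peg 1: [6, 2]
Peg 2: [4, 1]

After move 3 (1->0):
Peg 0: [5, 3, 2]
Peg 1: [6]
Peg 2: [4, 1]

After move 4 (0->1):
Peg 0: [5, 3]
Peg 1: [6, 2]
Peg 2: [4, 1]

After move 5 (2->1):
Peg 0: [5, 3]
Peg 1: [6, 2, 1]
Peg 2: [4]

After move 6 (1->0):
Peg 0: [5, 3, 1]
Peg 1: [6, 2]
Peg 2: [4]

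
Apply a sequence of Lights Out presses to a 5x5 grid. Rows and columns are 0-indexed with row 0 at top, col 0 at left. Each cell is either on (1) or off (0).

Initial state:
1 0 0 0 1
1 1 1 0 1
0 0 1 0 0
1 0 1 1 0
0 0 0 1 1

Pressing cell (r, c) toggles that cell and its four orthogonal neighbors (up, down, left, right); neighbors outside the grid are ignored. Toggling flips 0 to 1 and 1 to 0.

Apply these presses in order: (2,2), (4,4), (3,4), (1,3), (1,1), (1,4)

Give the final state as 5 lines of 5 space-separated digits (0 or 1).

Answer: 1 1 0 1 0
0 0 0 0 1
0 0 0 0 0
1 0 0 0 0
0 0 0 0 1

Derivation:
After press 1 at (2,2):
1 0 0 0 1
1 1 0 0 1
0 1 0 1 0
1 0 0 1 0
0 0 0 1 1

After press 2 at (4,4):
1 0 0 0 1
1 1 0 0 1
0 1 0 1 0
1 0 0 1 1
0 0 0 0 0

After press 3 at (3,4):
1 0 0 0 1
1 1 0 0 1
0 1 0 1 1
1 0 0 0 0
0 0 0 0 1

After press 4 at (1,3):
1 0 0 1 1
1 1 1 1 0
0 1 0 0 1
1 0 0 0 0
0 0 0 0 1

After press 5 at (1,1):
1 1 0 1 1
0 0 0 1 0
0 0 0 0 1
1 0 0 0 0
0 0 0 0 1

After press 6 at (1,4):
1 1 0 1 0
0 0 0 0 1
0 0 0 0 0
1 0 0 0 0
0 0 0 0 1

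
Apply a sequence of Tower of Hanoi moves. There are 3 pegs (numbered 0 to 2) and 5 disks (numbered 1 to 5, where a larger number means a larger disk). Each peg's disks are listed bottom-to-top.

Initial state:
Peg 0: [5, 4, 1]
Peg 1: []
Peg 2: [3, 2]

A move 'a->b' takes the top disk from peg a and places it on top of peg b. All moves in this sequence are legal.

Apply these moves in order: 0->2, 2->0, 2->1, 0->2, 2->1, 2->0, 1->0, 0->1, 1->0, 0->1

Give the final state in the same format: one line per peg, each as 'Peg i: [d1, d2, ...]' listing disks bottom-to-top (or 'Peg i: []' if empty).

Answer: Peg 0: [5, 4, 3]
Peg 1: [2, 1]
Peg 2: []

Derivation:
After move 1 (0->2):
Peg 0: [5, 4]
Peg 1: []
Peg 2: [3, 2, 1]

After move 2 (2->0):
Peg 0: [5, 4, 1]
Peg 1: []
Peg 2: [3, 2]

After move 3 (2->1):
Peg 0: [5, 4, 1]
Peg 1: [2]
Peg 2: [3]

After move 4 (0->2):
Peg 0: [5, 4]
Peg 1: [2]
Peg 2: [3, 1]

After move 5 (2->1):
Peg 0: [5, 4]
Peg 1: [2, 1]
Peg 2: [3]

After move 6 (2->0):
Peg 0: [5, 4, 3]
Peg 1: [2, 1]
Peg 2: []

After move 7 (1->0):
Peg 0: [5, 4, 3, 1]
Peg 1: [2]
Peg 2: []

After move 8 (0->1):
Peg 0: [5, 4, 3]
Peg 1: [2, 1]
Peg 2: []

After move 9 (1->0):
Peg 0: [5, 4, 3, 1]
Peg 1: [2]
Peg 2: []

After move 10 (0->1):
Peg 0: [5, 4, 3]
Peg 1: [2, 1]
Peg 2: []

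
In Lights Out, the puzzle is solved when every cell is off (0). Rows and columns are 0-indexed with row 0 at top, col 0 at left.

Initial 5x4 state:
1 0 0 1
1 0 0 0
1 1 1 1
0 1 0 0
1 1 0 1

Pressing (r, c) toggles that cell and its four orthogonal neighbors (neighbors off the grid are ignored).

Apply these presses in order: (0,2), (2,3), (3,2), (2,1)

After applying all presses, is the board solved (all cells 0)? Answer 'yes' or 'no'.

After press 1 at (0,2):
1 1 1 0
1 0 1 0
1 1 1 1
0 1 0 0
1 1 0 1

After press 2 at (2,3):
1 1 1 0
1 0 1 1
1 1 0 0
0 1 0 1
1 1 0 1

After press 3 at (3,2):
1 1 1 0
1 0 1 1
1 1 1 0
0 0 1 0
1 1 1 1

After press 4 at (2,1):
1 1 1 0
1 1 1 1
0 0 0 0
0 1 1 0
1 1 1 1

Lights still on: 13

Answer: no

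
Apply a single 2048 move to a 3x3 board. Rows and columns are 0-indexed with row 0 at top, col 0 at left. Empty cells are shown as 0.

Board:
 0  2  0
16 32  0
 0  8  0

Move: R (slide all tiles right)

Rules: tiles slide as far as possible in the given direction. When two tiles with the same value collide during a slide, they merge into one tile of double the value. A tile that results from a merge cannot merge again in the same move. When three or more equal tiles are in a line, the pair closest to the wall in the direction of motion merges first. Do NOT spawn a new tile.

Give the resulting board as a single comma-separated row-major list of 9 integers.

Slide right:
row 0: [0, 2, 0] -> [0, 0, 2]
row 1: [16, 32, 0] -> [0, 16, 32]
row 2: [0, 8, 0] -> [0, 0, 8]

Answer: 0, 0, 2, 0, 16, 32, 0, 0, 8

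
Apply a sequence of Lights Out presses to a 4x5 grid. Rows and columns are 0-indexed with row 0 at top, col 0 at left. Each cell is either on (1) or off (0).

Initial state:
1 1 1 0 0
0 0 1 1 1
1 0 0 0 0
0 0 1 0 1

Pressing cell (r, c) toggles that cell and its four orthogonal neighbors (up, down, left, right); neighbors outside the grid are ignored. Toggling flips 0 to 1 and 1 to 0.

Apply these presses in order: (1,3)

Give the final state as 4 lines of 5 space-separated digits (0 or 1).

After press 1 at (1,3):
1 1 1 1 0
0 0 0 0 0
1 0 0 1 0
0 0 1 0 1

Answer: 1 1 1 1 0
0 0 0 0 0
1 0 0 1 0
0 0 1 0 1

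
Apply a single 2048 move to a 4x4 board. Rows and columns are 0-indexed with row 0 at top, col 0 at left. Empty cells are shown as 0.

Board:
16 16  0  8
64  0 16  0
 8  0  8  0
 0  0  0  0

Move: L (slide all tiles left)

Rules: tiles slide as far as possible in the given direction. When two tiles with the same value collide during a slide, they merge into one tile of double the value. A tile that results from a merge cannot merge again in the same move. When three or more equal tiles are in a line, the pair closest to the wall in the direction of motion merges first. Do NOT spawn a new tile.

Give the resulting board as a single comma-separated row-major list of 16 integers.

Answer: 32, 8, 0, 0, 64, 16, 0, 0, 16, 0, 0, 0, 0, 0, 0, 0

Derivation:
Slide left:
row 0: [16, 16, 0, 8] -> [32, 8, 0, 0]
row 1: [64, 0, 16, 0] -> [64, 16, 0, 0]
row 2: [8, 0, 8, 0] -> [16, 0, 0, 0]
row 3: [0, 0, 0, 0] -> [0, 0, 0, 0]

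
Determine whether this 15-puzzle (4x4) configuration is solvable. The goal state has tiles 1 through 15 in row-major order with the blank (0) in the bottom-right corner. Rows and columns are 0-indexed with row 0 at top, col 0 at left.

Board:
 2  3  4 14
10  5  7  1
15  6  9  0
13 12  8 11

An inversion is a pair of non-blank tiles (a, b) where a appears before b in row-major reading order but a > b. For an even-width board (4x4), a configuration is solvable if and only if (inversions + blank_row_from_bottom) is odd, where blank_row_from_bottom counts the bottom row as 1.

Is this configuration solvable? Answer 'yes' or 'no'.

Answer: no

Derivation:
Inversions: 34
Blank is in row 2 (0-indexed from top), which is row 2 counting from the bottom (bottom = 1).
34 + 2 = 36, which is even, so the puzzle is not solvable.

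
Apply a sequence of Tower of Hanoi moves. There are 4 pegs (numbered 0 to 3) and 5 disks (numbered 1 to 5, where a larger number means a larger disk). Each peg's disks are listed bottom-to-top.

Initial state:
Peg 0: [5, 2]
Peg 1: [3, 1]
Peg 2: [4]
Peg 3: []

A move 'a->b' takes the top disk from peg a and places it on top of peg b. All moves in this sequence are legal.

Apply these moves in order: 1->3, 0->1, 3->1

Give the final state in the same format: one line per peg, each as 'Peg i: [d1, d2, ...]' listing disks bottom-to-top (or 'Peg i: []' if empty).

After move 1 (1->3):
Peg 0: [5, 2]
Peg 1: [3]
Peg 2: [4]
Peg 3: [1]

After move 2 (0->1):
Peg 0: [5]
Peg 1: [3, 2]
Peg 2: [4]
Peg 3: [1]

After move 3 (3->1):
Peg 0: [5]
Peg 1: [3, 2, 1]
Peg 2: [4]
Peg 3: []

Answer: Peg 0: [5]
Peg 1: [3, 2, 1]
Peg 2: [4]
Peg 3: []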